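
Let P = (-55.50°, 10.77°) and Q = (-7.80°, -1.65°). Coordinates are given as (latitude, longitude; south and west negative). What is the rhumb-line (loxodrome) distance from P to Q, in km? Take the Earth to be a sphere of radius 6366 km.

5415 km

Δψ = ln[tan(π/4+φ₂/2)/tan(π/4+φ₁/2)] = +1.0330;  Δφ = +0.8325 rad,  Δλ = -0.2168 rad
q = Δφ/Δψ = 0.8059
d = R·√(Δφ² + q²Δλ²) = 6366·0.85066 = 5415 km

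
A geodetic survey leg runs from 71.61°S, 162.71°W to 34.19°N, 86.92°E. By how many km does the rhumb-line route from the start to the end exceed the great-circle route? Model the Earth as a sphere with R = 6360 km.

648 km

Great circle: cos σ = sin φ₁ sin φ₂ + cos φ₁ cos φ₂ cos Δλ,  σ = 2.2447 rad → d_gc = 14276.6 km
Rhumb line: Δψ = +2.4566, q = Δφ/Δψ = 0.7517, d_rh = R√(Δφ²+q²Δλ²) = 14924.2 km
Excess = 14924.2 − 14276.6 = 647.6 ≈ 648 km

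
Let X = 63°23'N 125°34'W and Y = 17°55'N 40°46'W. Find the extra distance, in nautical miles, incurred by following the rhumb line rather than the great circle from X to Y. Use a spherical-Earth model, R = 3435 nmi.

208 nmi

Great circle: cos σ = sin φ₁ sin φ₂ + cos φ₁ cos φ₂ cos Δλ,  σ = 1.2517 rad → d_gc = 4299.7 nmi
Rhumb line: Δψ = -1.1237, q = Δφ/Δψ = 0.7062, d_rh = R√(Δφ²+q²Δλ²) = 4507.8 nmi
Excess = 4507.8 − 4299.7 = 208.1 ≈ 208 nmi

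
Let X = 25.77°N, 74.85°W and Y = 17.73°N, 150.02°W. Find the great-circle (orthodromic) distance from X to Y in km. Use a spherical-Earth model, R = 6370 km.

7715 km

cos σ = sin φ₁ sin φ₂ + cos φ₁ cos φ₂ cos Δλ
      = sin(25.77°)sin(17.73°) + cos(25.77°)cos(17.73°)cos(-75.17°) = 0.3519
σ = 69.394° → d = Rσ = 6370·1.21115 = 7715 km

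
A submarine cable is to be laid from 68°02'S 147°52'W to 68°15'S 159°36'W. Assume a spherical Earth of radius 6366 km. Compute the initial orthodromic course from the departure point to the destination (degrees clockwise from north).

261.7°

θ = atan2( sin Δλ·cos φ₂ ,  cos φ₁ sin φ₂ − sin φ₁ cos φ₂ cos Δλ )
  = atan2(-0.0754, -0.0110) = 261.72°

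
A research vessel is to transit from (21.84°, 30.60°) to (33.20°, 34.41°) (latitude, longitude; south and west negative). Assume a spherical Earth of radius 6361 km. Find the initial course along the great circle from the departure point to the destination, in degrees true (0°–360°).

N = sin Δλ·cos φ₂ = +0.0556;  D = cos φ₁ sin φ₂ − sin φ₁ cos φ₂ cos Δλ = +0.1977
initial course = atan2(N, D) = 15.71°

15.7°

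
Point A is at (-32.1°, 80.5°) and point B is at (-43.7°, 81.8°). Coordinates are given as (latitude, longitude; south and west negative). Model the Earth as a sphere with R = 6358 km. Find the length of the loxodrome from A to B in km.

Rhumb course C = atan2(Δλ, Δψ) with Δψ = ln[tan(π/4+φ₂/2)/tan(π/4+φ₁/2)] = -0.2575, Δλ = +0.0227 → C = 174.97°
d = R·|Δφ| / |cos C| = 6358·0.20246 / 0.99614 = 1292 km

1292 km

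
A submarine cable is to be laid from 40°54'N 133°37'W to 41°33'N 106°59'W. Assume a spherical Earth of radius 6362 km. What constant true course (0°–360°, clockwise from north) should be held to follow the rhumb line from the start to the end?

88.1°

Δψ = ln[tan(π/4+φ₂/2)/tan(π/4+φ₁/2)] = +0.0151
Δλ = +0.4648 rad (taken the short way round)
course = atan2(Δλ, Δψ) = 88.14°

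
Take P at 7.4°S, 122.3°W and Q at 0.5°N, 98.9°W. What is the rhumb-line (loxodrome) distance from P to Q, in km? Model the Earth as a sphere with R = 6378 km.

2743 km

Rhumb course C = atan2(Δλ, Δψ) with Δψ = ln[tan(π/4+φ₂/2)/tan(π/4+φ₁/2)] = +0.1382, Δλ = +0.4084 → C = 71.30°
d = R·|Δφ| / |cos C| = 6378·0.13788 / 0.32062 = 2743 km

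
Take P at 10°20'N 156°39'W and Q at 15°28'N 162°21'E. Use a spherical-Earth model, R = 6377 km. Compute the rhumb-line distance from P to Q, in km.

Δψ = ln[tan(π/4+φ₂/2)/tan(π/4+φ₁/2)] = +0.0919;  Δφ = +0.0896 rad,  Δλ = -0.7156 rad
q = Δφ/Δψ = 0.9744
d = R·√(Δφ² + q²Δλ²) = 6377·0.70300 = 4483 km

4483 km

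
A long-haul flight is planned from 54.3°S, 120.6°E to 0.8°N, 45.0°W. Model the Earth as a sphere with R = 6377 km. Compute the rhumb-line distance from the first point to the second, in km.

Δψ = ln[tan(π/4+φ₂/2)/tan(π/4+φ₁/2)] = +1.1471;  Δφ = +0.9617 rad,  Δλ = -2.8903 rad
q = Δφ/Δψ = 0.8384
d = R·√(Δφ² + q²Δλ²) = 6377·2.60697 = 16625 km

16625 km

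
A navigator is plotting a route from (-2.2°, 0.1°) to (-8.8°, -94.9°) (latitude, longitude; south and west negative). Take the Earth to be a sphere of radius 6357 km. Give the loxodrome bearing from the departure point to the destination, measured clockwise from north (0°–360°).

Meridional parts: M(φ₁)=-0.0384, M(φ₂)=-0.1542 → ΔM = -0.1158;  Δλ = -1.6581 rad
tan C = Δλ / ΔM = +14.3196 → C = 266.01°

266.0°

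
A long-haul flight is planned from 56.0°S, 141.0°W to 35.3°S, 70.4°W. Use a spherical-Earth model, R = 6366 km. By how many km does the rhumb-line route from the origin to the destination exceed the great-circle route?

204 km

Great circle: cos σ = sin φ₁ sin φ₂ + cos φ₁ cos φ₂ cos Δλ,  σ = 0.8884 rad → d_gc = 5655.5 km
Rhumb line: Δψ = +0.5258, q = Δφ/Δψ = 0.6871, d_rh = R√(Δφ²+q²Δλ²) = 5859.9 km
Excess = 5859.9 − 5655.5 = 204.4 ≈ 204 km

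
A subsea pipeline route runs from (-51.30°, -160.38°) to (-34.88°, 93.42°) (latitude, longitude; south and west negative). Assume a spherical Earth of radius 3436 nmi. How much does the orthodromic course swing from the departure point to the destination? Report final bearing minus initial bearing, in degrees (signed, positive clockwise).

+85.2°

Initial bearing θ₁ = atan2(sin Δλ cos φ₂, cos φ₁ sin φ₂ − sin φ₁ cos φ₂ cos Δλ) = 235.76°
Final bearing θ₂ = (initial bearing from the destination back to the start) + 180° = 320.94°
Δθ = θ₂ − θ₁ = +85.2°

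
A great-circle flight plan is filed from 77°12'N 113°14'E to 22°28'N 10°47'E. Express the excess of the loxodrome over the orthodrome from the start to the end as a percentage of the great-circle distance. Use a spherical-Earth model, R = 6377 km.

Great circle: σ = 1.2361 rad → d_gc = Rσ = 7882.4 km
Rhumb: Δφ = -0.9553, Δλ = -1.7881, Δψ = -1.7852, q = Δφ/Δψ = 0.5351 → d_rh = R√(Δφ²+q²Δλ²) = 8622.1 km
Excess = (8622.1 − 7882.4) / 7882.4 = 739.7 / 7882.4 = 9.38% ≈ 9.4%

9.4%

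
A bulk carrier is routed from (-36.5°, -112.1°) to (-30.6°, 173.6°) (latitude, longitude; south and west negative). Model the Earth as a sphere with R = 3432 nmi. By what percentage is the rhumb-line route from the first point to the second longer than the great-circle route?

Great circle: σ = 1.0587 rad → d_gc = Rσ = 3633.4 nmi
Rhumb: Δφ = +0.1030, Δλ = -1.2968, Δψ = +0.1237, q = Δφ/Δψ = 0.8327 → d_rh = R√(Δφ²+q²Δλ²) = 3722.8 nmi
Excess = (3722.8 − 3633.4) / 3633.4 = 89.4 / 3633.4 = 2.46% ≈ 2.5%

2.5%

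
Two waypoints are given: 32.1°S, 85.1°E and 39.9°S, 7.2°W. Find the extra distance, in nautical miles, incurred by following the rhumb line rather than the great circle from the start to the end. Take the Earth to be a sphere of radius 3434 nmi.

Great circle: cos σ = sin φ₁ sin φ₂ + cos φ₁ cos φ₂ cos Δλ,  σ = 1.2506 rad → d_gc = 4294.4 nmi
Rhumb line: Δψ = -0.1685, q = Δφ/Δψ = 0.8077, d_rh = R√(Δφ²+q²Δλ²) = 4492.7 nmi
Excess = 4492.7 − 4294.4 = 198.3 ≈ 198 nmi

198 nmi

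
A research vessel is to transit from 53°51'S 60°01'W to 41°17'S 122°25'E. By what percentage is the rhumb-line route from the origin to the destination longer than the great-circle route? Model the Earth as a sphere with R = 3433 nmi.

41.0%

Great circle: σ = 1.4808 rad → d_gc = Rσ = 5083.6 nmi
Rhumb: Δφ = +0.2193, Δλ = -3.0991, Δψ = +0.3273, q = Δφ/Δψ = 0.6701 → d_rh = R√(Δφ²+q²Δλ²) = 7169.2 nmi
Excess = (7169.2 − 5083.6) / 5083.6 = 2085.6 / 5083.6 = 41.03% ≈ 41.0%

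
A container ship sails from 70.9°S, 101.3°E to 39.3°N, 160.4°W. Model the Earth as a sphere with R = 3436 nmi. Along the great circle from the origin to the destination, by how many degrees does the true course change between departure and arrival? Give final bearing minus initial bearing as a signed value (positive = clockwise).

-57.7°

At departure: θ₁ = atan2(sin Δλ cos φ₂, cos φ₁ sin φ₂ − sin φ₁ cos φ₂ cos Δλ) = 82.44°
At arrival: θ₂ = atan2(sin Δλ cos φ₁, −cos φ₂ sin φ₁ + sin φ₂ cos φ₁ cos Δλ) = 24.78°
Δθ = θ₂ − θ₁ = -57.7°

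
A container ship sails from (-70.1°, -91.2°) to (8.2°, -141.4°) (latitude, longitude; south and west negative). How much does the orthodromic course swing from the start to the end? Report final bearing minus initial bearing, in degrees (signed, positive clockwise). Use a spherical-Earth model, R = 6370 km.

Initial bearing θ₁ = atan2(sin Δλ cos φ₂, cos φ₁ sin φ₂ − sin φ₁ cos φ₂ cos Δλ) = 310.27°
Final bearing θ₂ = (initial bearing from the destination back to the start) + 180° = 344.79°
Δθ = θ₂ − θ₁ = +34.5°

+34.5°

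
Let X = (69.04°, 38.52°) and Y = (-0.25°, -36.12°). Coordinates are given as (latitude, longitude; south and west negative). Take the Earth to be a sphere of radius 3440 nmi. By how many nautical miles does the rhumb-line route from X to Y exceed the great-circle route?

Great circle: cos σ = sin φ₁ sin φ₂ + cos φ₁ cos φ₂ cos Δλ,  σ = 1.4800 rad → d_gc = 5091.2 nmi
Rhumb line: Δψ = -1.6919, q = Δφ/Δψ = 0.7148, d_rh = R√(Δφ²+q²Δλ²) = 5250.4 nmi
Excess = 5250.4 − 5091.2 = 159.2 ≈ 159 nmi

159 nmi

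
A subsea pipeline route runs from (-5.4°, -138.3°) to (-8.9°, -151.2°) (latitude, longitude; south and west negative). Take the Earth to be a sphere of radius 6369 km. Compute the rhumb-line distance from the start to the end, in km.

Δψ = ln[tan(π/4+φ₂/2)/tan(π/4+φ₁/2)] = -0.0616;  Δφ = -0.0611 rad,  Δλ = -0.2251 rad
q = Δφ/Δψ = 0.9921
d = R·√(Δφ² + q²Δλ²) = 6369·0.23156 = 1475 km

1475 km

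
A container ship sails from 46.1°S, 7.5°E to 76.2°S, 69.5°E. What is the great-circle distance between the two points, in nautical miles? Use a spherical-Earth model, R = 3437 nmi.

2338 nmi

cos σ = sin φ₁ sin φ₂ + cos φ₁ cos φ₂ cos Δλ
      = sin(-46.10°)sin(-76.20°) + cos(-46.10°)cos(-76.20°)cos(62.00°) = 0.7774
σ = 38.977° → d = Rσ = 3437·0.68027 = 2338 nmi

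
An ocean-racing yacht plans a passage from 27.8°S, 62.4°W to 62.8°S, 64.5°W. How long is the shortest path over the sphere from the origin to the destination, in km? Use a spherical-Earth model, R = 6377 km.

3899 km

cos σ = sin φ₁ sin φ₂ + cos φ₁ cos φ₂ cos Δλ
      = sin(-27.80°)sin(-62.80°) + cos(-27.80°)cos(-62.80°)cos(-2.10°) = 0.8189
σ = 35.027° → d = Rσ = 6377·0.61134 = 3899 km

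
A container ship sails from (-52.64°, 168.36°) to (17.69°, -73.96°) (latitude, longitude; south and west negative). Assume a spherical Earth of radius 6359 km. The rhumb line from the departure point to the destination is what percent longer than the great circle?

Great circle: σ = 2.1061 rad → d_gc = Rσ = 13392.6 km
Rhumb: Δφ = +1.2275, Δλ = +2.0539, Δψ = +1.3982, q = Δφ/Δψ = 0.8779 → d_rh = R√(Δφ²+q²Δλ²) = 13870.8 km
Excess = (13870.8 − 13392.6) / 13392.6 = 478.2 / 13392.6 = 3.57% ≈ 3.6%

3.6%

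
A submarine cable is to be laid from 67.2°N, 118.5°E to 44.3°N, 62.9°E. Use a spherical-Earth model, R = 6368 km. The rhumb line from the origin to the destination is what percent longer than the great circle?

2.8%

Great circle: σ = 0.6426 rad → d_gc = Rσ = 4092.2 km
Rhumb: Δφ = -0.3997, Δλ = -0.9704, Δψ = -0.7371, q = Δφ/Δψ = 0.5422 → d_rh = R√(Δφ²+q²Δλ²) = 4207.8 km
Excess = (4207.8 − 4092.2) / 4092.2 = 115.6 / 4092.2 = 2.82% ≈ 2.8%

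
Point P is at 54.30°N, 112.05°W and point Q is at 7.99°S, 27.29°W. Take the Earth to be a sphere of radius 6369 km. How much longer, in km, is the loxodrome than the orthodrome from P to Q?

Great circle: cos σ = sin φ₁ sin φ₂ + cos φ₁ cos φ₂ cos Δλ,  σ = 1.6309 rad → d_gc = 10387.4 km
Rhumb line: Δψ = -1.2730, q = Δφ/Δψ = 0.8540, d_rh = R√(Δφ²+q²Δλ²) = 10615.4 km
Excess = 10615.4 − 10387.4 = 228.0 ≈ 228 km

228 km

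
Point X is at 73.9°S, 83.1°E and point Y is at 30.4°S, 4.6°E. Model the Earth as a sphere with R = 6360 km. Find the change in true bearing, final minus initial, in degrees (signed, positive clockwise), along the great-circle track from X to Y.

+69.6°

At departure: θ₁ = atan2(sin Δλ cos φ₂, cos φ₁ sin φ₂ − sin φ₁ cos φ₂ cos Δλ) = 271.69°
At arrival: θ₂ = atan2(sin Δλ cos φ₁, −cos φ₂ sin φ₁ + sin φ₂ cos φ₁ cos Δλ) = 341.25°
Δθ = θ₂ − θ₁ = +69.6°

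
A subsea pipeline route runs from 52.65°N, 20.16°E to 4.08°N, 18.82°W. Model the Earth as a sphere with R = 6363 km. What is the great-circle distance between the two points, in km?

6463 km

Haversine: a = sin²(Δφ/2)+cos φ₁ cos φ₂ sin²(Δλ/2) = 0.23651;  σ = 2·atan2(√a,√(1−a))
σ = 58.198° → d = Rσ = 6363·1.01575 = 6463 km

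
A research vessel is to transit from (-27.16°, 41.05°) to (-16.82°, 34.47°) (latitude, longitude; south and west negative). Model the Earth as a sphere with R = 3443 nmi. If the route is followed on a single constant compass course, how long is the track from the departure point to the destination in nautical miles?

Δψ = ln[tan(π/4+φ₂/2)/tan(π/4+φ₁/2)] = +0.1950;  Δφ = +0.1805 rad,  Δλ = -0.1148 rad
q = Δφ/Δψ = 0.9256
d = R·√(Δφ² + q²Δλ²) = 3443·0.20944 = 721 nmi

721 nmi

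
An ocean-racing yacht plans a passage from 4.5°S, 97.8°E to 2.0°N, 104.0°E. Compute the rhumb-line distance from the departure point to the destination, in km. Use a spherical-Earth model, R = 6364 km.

997 km

Δψ = ln[tan(π/4+φ₂/2)/tan(π/4+φ₁/2)] = +0.1135;  Δφ = +0.1134 rad,  Δλ = +0.1082 rad
q = Δφ/Δψ = 0.9992
d = R·√(Δφ² + q²Δλ²) = 6364·0.15672 = 997 km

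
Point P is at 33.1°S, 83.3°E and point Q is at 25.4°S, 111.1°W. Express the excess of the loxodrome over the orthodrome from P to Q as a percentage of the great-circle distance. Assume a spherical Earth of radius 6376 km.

Great circle: σ = 2.0929 rad → d_gc = Rσ = 13344.5 km
Rhumb: Δφ = +0.1344, Δλ = +2.8903, Δψ = +0.1542, q = Δφ/Δψ = 0.8714 → d_rh = R√(Δφ²+q²Δλ²) = 16081.8 km
Excess = (16081.8 − 13344.5) / 13344.5 = 2737.3 / 13344.5 = 20.51% ≈ 20.5%

20.5%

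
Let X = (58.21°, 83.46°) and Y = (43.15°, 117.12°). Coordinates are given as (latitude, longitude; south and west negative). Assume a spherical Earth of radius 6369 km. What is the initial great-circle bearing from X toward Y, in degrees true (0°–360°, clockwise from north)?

111.1°

N = sin Δλ·cos φ₂ = +0.4044;  D = cos φ₁ sin φ₂ − sin φ₁ cos φ₂ cos Δλ = -0.1559
initial course = atan2(N, D) = 111.08°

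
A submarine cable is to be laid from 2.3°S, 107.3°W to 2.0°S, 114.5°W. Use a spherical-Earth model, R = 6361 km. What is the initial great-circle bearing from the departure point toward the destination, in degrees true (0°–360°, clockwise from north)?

N = sin Δλ·cos φ₂ = -0.1253;  D = cos φ₁ sin φ₂ − sin φ₁ cos φ₂ cos Δλ = +0.0049
initial course = atan2(N, D) = 272.25°

272.2°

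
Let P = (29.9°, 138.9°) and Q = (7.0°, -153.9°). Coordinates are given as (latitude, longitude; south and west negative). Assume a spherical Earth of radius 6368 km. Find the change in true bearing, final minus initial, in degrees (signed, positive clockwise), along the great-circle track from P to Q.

At departure: θ₁ = atan2(sin Δλ cos φ₂, cos φ₁ sin φ₂ − sin φ₁ cos φ₂ cos Δλ) = 95.37°
At arrival: θ₂ = atan2(sin Δλ cos φ₁, −cos φ₂ sin φ₁ + sin φ₂ cos φ₁ cos Δλ) = 119.59°
Δθ = θ₂ − θ₁ = +24.2°

+24.2°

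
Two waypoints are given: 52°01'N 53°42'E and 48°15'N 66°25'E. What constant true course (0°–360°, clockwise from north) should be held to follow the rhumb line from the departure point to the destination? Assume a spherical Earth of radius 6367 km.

Meridional parts: M(φ₁)=+1.0666, M(φ₂)=+0.9640 → ΔM = -0.1026;  Δλ = +0.2219 rad
tan C = Δλ / ΔM = -2.1626 → C = 114.82°

114.8°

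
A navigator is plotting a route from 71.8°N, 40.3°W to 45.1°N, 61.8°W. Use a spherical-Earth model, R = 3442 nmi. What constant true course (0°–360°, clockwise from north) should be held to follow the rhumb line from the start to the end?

201.6°

Δψ = ln[tan(π/4+φ₂/2)/tan(π/4+φ₁/2)] = -0.9477
Δλ = -0.3752 rad (taken the short way round)
course = atan2(Δλ, Δψ) = 201.60°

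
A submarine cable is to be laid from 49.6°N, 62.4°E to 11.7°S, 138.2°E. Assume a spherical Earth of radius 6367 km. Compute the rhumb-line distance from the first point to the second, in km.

Δψ = ln[tan(π/4+φ₂/2)/tan(π/4+φ₁/2)] = -1.2055;  Δφ = -1.0699 rad,  Δλ = +1.3230 rad
q = Δφ/Δψ = 0.8875
d = R·√(Δφ² + q²Δλ²) = 6367·1.58847 = 10114 km

10114 km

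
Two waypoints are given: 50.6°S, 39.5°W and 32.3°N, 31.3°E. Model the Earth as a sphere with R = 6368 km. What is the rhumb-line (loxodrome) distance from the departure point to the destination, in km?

Rhumb course C = atan2(Δλ, Δψ) with Δψ = ln[tan(π/4+φ₂/2)/tan(π/4+φ₁/2)] = +1.6233, Δλ = +1.2357 → C = 37.28°
d = R·|Δφ| / |cos C| = 6368·1.44688 / 0.79569 = 11580 km

11580 km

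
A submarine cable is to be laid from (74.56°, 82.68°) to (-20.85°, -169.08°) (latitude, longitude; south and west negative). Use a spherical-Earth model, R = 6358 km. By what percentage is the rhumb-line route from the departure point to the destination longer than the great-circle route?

6.2%

Great circle: σ = 2.0053 rad → d_gc = Rσ = 12749.6 km
Rhumb: Δφ = -1.6652, Δλ = +1.8891, Δψ = -2.3705, q = Δφ/Δψ = 0.7025 → d_rh = R√(Δφ²+q²Δλ²) = 13538.2 km
Excess = (13538.2 − 12749.6) / 12749.6 = 788.6 / 12749.6 = 6.19% ≈ 6.2%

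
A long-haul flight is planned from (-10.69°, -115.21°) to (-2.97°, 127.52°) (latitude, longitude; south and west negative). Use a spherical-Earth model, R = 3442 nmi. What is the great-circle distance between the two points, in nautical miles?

6975 nmi

Haversine: a = sin²(Δφ/2)+cos φ₁ cos φ₂ sin²(Δλ/2) = 0.72001;  σ = 2·atan2(√a,√(1−a))
σ = 116.105° → d = Rσ = 3442·2.02641 = 6975 nmi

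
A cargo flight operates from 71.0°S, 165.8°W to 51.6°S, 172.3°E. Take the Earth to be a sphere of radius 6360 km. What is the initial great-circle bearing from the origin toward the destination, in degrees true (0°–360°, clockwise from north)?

321.4°

θ = atan2( sin Δλ·cos φ₂ ,  cos φ₁ sin φ₂ − sin φ₁ cos φ₂ cos Δλ )
  = atan2(-0.2317, +0.2898) = 321.36°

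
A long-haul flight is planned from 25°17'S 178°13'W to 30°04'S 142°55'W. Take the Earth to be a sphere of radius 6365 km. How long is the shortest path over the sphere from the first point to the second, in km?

Haversine: a = sin²(Δφ/2)+cos φ₁ cos φ₂ sin²(Δλ/2) = 0.07368;  σ = 2·atan2(√a,√(1−a))
σ = 31.500° → d = Rσ = 6365·0.54978 = 3499 km

3499 km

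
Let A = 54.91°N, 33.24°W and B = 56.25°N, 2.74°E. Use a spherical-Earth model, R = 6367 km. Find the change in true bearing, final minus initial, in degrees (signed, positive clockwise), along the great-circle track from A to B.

+30.0°

At departure: θ₁ = atan2(sin Δλ cos φ₂, cos φ₁ sin φ₂ − sin φ₁ cos φ₂ cos Δλ) = 71.36°
At arrival: θ₂ = atan2(sin Δλ cos φ₁, −cos φ₂ sin φ₁ + sin φ₂ cos φ₁ cos Δλ) = 101.35°
Δθ = θ₂ − θ₁ = +30.0°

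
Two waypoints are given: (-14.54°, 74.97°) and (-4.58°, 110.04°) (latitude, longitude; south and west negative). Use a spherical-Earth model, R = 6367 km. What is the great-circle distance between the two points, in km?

cos σ = sin φ₁ sin φ₂ + cos φ₁ cos φ₂ cos Δλ
      = sin(-14.54°)sin(-4.58°) + cos(-14.54°)cos(-4.58°)cos(35.07°) = 0.8098
σ = 35.928° → d = Rσ = 6367·0.62706 = 3993 km

3993 km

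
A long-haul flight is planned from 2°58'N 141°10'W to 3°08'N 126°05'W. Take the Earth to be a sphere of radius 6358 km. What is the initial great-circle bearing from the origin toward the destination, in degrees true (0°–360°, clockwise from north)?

89.0°

N = sin Δλ·cos φ₂ = +0.2598;  D = cos φ₁ sin φ₂ − sin φ₁ cos φ₂ cos Δλ = +0.0047
initial course = atan2(N, D) = 88.97°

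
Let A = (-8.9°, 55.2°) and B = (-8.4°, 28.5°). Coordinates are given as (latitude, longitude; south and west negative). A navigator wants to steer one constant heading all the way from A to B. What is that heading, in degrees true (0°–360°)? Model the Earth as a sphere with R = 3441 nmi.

271.1°

Meridional parts: M(φ₁)=-0.1560, M(φ₂)=-0.1471 → ΔM = +0.0088;  Δλ = -0.4660 rad
tan C = Δλ / ΔM = -52.7924 → C = 271.09°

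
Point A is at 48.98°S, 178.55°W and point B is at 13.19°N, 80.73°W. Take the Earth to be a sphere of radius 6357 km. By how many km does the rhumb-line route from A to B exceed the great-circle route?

241 km

Great circle: cos σ = sin φ₁ sin φ₂ + cos φ₁ cos φ₂ cos Δλ,  σ = 1.8329 rad → d_gc = 11651.7 km
Rhumb line: Δψ = +1.2155, q = Δφ/Δψ = 0.8927, d_rh = R√(Δφ²+q²Δλ²) = 11892.9 km
Excess = 11892.9 − 11651.7 = 241.2 ≈ 241 km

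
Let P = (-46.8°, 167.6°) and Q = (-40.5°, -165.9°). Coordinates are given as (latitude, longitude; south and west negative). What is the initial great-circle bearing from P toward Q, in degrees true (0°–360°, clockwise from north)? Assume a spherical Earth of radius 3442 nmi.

81.4°

θ = atan2( sin Δλ·cos φ₂ ,  cos φ₁ sin φ₂ − sin φ₁ cos φ₂ cos Δλ )
  = atan2(+0.3393, +0.0515) = 81.37°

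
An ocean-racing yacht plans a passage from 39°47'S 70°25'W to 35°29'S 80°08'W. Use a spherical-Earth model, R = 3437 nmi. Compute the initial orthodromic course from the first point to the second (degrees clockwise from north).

296.2°

N = sin Δλ·cos φ₂ = -0.1374;  D = cos φ₁ sin φ₂ − sin φ₁ cos φ₂ cos Δλ = +0.0675
initial course = atan2(N, D) = 296.16°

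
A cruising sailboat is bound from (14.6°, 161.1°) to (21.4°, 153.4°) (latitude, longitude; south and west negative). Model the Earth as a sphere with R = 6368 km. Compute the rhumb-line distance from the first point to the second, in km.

1110 km

Δψ = ln[tan(π/4+φ₂/2)/tan(π/4+φ₁/2)] = +0.1249;  Δφ = +0.1187 rad,  Δλ = -0.1344 rad
q = Δφ/Δψ = 0.9504
d = R·√(Δφ² + q²Δλ²) = 6368·0.17435 = 1110 km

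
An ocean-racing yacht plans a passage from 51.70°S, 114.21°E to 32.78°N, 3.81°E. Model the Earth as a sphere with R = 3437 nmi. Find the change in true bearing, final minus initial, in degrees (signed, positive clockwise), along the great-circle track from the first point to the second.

At departure: θ₁ = atan2(sin Δλ cos φ₂, cos φ₁ sin φ₂ − sin φ₁ cos φ₂ cos Δλ) = 277.63°
At arrival: θ₂ = atan2(sin Δλ cos φ₁, −cos φ₂ sin φ₁ + sin φ₂ cos φ₁ cos Δλ) = 313.06°
Δθ = θ₂ − θ₁ = +35.4°

+35.4°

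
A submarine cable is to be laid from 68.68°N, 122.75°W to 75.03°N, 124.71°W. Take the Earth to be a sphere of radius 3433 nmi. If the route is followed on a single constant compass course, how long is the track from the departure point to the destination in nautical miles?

382 nmi

Rhumb course C = atan2(Δλ, Δψ) with Δψ = ln[tan(π/4+φ₂/2)/tan(π/4+φ₁/2)] = +0.3595, Δλ = -0.0342 → C = 354.56°
d = R·|Δφ| / |cos C| = 3433·0.11083 / 0.99550 = 382 nmi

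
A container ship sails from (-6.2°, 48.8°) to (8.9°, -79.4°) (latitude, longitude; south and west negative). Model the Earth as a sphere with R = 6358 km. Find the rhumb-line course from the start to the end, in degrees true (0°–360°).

Meridional parts: M(φ₁)=-0.1084, M(φ₂)=+0.1560 → ΔM = +0.2644;  Δλ = -2.2375 rad
tan C = Δλ / ΔM = -8.4631 → C = 276.74°

276.7°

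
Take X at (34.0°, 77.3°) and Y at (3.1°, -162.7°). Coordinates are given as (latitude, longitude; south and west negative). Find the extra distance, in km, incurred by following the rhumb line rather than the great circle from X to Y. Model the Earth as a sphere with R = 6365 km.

409 km

Great circle: cos σ = sin φ₁ sin φ₂ + cos φ₁ cos φ₂ cos Δλ,  σ = 1.9646 rad → d_gc = 12504.5 km
Rhumb line: Δψ = -0.5775, q = Δφ/Δψ = 0.9338, d_rh = R√(Δφ²+q²Δλ²) = 12913.2 km
Excess = 12913.2 − 12504.5 = 408.7 ≈ 409 km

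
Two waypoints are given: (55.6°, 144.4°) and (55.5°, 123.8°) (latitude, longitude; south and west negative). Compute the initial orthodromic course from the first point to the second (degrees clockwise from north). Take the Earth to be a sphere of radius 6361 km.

θ = atan2( sin Δλ·cos φ₂ ,  cos φ₁ sin φ₂ − sin φ₁ cos φ₂ cos Δλ )
  = atan2(-0.1993, +0.0281) = 278.04°

278.0°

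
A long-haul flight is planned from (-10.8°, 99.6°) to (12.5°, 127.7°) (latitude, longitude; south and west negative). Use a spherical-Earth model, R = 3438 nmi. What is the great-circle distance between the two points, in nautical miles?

cos σ = sin φ₁ sin φ₂ + cos φ₁ cos φ₂ cos Δλ
      = sin(-10.80°)sin(12.50°) + cos(-10.80°)cos(12.50°)cos(28.10°) = 0.8054
σ = 36.351° → d = Rσ = 3438·0.63444 = 2181 nmi

2181 nmi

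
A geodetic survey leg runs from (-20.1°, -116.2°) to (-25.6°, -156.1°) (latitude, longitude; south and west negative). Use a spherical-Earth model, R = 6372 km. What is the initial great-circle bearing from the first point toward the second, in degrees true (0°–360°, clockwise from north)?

θ = atan2( sin Δλ·cos φ₂ ,  cos φ₁ sin φ₂ − sin φ₁ cos φ₂ cos Δλ )
  = atan2(-0.5785, -0.1680) = 253.81°

253.8°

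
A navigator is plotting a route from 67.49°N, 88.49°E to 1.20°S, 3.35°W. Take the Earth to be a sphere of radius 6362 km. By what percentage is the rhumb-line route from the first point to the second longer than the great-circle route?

Great circle: σ = 1.6024 rad → d_gc = Rσ = 10194.7 km
Rhumb: Δφ = -1.1989, Δλ = -1.6029, Δψ = -1.6354, q = Δφ/Δψ = 0.7331 → d_rh = R√(Δφ²+q²Δλ²) = 10679.9 km
Excess = (10679.9 − 10194.7) / 10194.7 = 485.2 / 10194.7 = 4.76% ≈ 4.8%

4.8%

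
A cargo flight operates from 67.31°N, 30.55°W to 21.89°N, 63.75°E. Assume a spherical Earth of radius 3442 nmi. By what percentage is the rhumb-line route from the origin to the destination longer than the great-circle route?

Great circle: σ = 1.2481 rad → d_gc = Rσ = 4295.9 nmi
Rhumb: Δφ = -0.7927, Δλ = +1.6458, Δψ = -1.2146, q = Δφ/Δψ = 0.6527 → d_rh = R√(Δφ²+q²Δλ²) = 4595.3 nmi
Excess = (4595.3 − 4295.9) / 4295.9 = 299.4 / 4295.9 = 6.97% ≈ 7.0%

7.0%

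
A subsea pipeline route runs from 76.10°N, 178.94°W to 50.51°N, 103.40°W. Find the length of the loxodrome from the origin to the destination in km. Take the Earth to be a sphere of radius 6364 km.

4485 km

Rhumb course C = atan2(Δλ, Δψ) with Δψ = ln[tan(π/4+φ₂/2)/tan(π/4+φ₁/2)] = -1.0800, Δλ = +1.3184 → C = 129.32°
d = R·|Δφ| / |cos C| = 6364·0.44663 / 0.63368 = 4485 km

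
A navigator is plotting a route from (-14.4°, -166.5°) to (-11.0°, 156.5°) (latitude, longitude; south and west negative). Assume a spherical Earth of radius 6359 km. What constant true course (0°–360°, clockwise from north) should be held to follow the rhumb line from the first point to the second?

Δψ = ln[tan(π/4+φ₂/2)/tan(π/4+φ₁/2)] = +0.0608
Δλ = -0.6458 rad (taken the short way round)
course = atan2(Δλ, Δψ) = 275.38°

275.4°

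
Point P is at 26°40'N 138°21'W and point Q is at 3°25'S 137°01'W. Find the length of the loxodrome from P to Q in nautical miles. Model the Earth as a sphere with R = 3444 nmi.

1810 nmi

Rhumb course C = atan2(Δλ, Δψ) with Δψ = ln[tan(π/4+φ₂/2)/tan(π/4+φ₁/2)] = -0.5429, Δλ = +0.0233 → C = 177.55°
d = R·|Δφ| / |cos C| = 3444·0.52505 / 0.99908 = 1810 nmi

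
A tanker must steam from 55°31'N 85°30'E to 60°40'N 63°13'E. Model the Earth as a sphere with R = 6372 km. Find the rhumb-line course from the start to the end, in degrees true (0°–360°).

Meridional parts: M(φ₁)=+1.1701, M(φ₂)=+1.3405 → ΔM = +0.1704;  Δλ = -0.3889 rad
tan C = Δλ / ΔM = -2.2823 → C = 293.66°

293.7°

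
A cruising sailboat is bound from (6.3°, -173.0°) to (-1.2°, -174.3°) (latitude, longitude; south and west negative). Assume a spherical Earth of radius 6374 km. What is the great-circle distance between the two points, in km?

Haversine: a = sin²(Δφ/2)+cos φ₁ cos φ₂ sin²(Δλ/2) = 0.00441;  σ = 2·atan2(√a,√(1−a))
σ = 7.611° → d = Rσ = 6374·0.13284 = 847 km

847 km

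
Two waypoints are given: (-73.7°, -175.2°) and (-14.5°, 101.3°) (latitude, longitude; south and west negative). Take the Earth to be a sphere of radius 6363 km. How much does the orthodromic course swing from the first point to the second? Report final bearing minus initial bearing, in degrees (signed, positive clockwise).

Initial bearing θ₁ = atan2(sin Δλ cos φ₂, cos φ₁ sin φ₂ − sin φ₁ cos φ₂ cos Δλ) = 272.08°
Final bearing θ₂ = (initial bearing from the destination back to the start) + 180° = 343.16°
Δθ = θ₂ − θ₁ = +71.1°

+71.1°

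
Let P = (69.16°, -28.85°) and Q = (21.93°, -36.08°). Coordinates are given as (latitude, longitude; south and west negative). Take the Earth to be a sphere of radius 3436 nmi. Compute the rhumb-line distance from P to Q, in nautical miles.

2846 nmi

Rhumb course C = atan2(Δλ, Δψ) with Δψ = ln[tan(π/4+φ₂/2)/tan(π/4+φ₁/2)] = -1.3009, Δλ = -0.1262 → C = 185.54°
d = R·|Δφ| / |cos C| = 3436·0.82432 / 0.99533 = 2846 nmi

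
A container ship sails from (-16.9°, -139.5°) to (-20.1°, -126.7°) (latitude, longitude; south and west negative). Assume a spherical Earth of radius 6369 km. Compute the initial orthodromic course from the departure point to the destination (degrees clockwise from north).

N = sin Δλ·cos φ₂ = +0.2081;  D = cos φ₁ sin φ₂ − sin φ₁ cos φ₂ cos Δλ = -0.0626
initial course = atan2(N, D) = 106.75°

106.7°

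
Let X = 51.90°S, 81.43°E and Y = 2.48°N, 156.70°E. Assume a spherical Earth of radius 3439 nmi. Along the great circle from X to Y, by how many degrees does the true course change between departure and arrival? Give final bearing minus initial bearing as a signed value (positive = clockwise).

Initial bearing θ₁ = atan2(sin Δλ cos φ₂, cos φ₁ sin φ₂ − sin φ₁ cos φ₂ cos Δλ) = 76.80°
Final bearing θ₂ = (initial bearing from the destination back to the start) + 180° = 36.96°
Δθ = θ₂ − θ₁ = -39.8°

-39.8°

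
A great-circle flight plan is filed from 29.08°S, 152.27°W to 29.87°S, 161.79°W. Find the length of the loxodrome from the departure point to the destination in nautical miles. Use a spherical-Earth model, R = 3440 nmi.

500 nmi

Rhumb course C = atan2(Δλ, Δψ) with Δψ = ln[tan(π/4+φ₂/2)/tan(π/4+φ₁/2)] = -0.0158, Δλ = -0.1662 → C = 264.55°
d = R·|Δφ| / |cos C| = 3440·0.01379 / 0.09489 = 500 nmi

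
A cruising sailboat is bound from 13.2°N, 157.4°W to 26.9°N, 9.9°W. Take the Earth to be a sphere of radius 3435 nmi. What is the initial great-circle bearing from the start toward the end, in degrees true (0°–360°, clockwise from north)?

θ = atan2( sin Δλ·cos φ₂ ,  cos φ₁ sin φ₂ − sin φ₁ cos φ₂ cos Δλ )
  = atan2(+0.4792, +0.6122) = 38.05°

38.0°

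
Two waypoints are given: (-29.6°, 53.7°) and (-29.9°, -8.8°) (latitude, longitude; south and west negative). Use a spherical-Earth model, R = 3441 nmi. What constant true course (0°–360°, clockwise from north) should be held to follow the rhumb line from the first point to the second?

Meridional parts: M(φ₁)=-0.5413, M(φ₂)=-0.5473 → ΔM = -0.0060;  Δλ = -1.0908 rad
tan C = Δλ / ΔM = +180.8744 → C = 269.68°

269.7°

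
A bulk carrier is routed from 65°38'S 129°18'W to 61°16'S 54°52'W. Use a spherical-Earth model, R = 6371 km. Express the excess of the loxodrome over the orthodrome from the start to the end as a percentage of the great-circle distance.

Great circle: σ = 0.5510 rad → d_gc = Rσ = 3510.6 km
Rhumb: Δφ = +0.0762, Δλ = +1.2991, Δψ = +0.1709, q = Δφ/Δψ = 0.4460 → d_rh = R√(Δφ²+q²Δλ²) = 3723.2 km
Excess = (3723.2 − 3510.6) / 3510.6 = 212.6 / 3510.6 = 6.06% ≈ 6.1%

6.1%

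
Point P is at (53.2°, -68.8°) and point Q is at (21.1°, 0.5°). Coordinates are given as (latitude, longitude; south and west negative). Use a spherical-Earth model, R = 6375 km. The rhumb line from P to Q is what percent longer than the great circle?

2.6%

Great circle: σ = 1.0635 rad → d_gc = Rσ = 6779.9 km
Rhumb: Δφ = -0.5603, Δλ = +1.2095, Δψ = -0.7238, q = Δφ/Δψ = 0.7741 → d_rh = R√(Δφ²+q²Δλ²) = 6955.6 km
Excess = (6955.6 − 6779.9) / 6779.9 = 175.7 / 6779.9 = 2.59% ≈ 2.6%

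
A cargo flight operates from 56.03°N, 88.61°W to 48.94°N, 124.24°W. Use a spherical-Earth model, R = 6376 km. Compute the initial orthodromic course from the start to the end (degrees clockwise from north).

θ = atan2( sin Δλ·cos φ₂ ,  cos φ₁ sin φ₂ − sin φ₁ cos φ₂ cos Δλ )
  = atan2(-0.3826, -0.0214) = 266.79°

266.8°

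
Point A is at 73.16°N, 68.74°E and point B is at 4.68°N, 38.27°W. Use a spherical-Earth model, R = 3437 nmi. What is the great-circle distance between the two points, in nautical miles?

Haversine: a = sin²(Δφ/2)+cos φ₁ cos φ₂ sin²(Δλ/2) = 0.50319;  σ = 2·atan2(√a,√(1−a))
σ = 90.365° → d = Rσ = 3437·1.57717 = 5421 nmi

5421 nmi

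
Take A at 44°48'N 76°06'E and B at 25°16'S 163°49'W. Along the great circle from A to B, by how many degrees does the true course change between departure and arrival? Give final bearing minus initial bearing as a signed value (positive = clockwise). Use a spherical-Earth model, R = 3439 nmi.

+39.5°

Initial bearing θ₁ = atan2(sin Δλ cos φ₂, cos φ₁ sin φ₂ − sin φ₁ cos φ₂ cos Δλ) = 88.79°
Final bearing θ₂ = (initial bearing from the destination back to the start) + 180° = 128.33°
Δθ = θ₂ − θ₁ = +39.5°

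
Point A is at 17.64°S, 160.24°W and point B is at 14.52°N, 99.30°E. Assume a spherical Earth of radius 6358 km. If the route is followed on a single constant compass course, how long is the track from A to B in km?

11561 km

Δψ = ln[tan(π/4+φ₂/2)/tan(π/4+φ₁/2)] = +0.5690;  Δφ = +0.5613 rad,  Δλ = -1.7534 rad
q = Δφ/Δψ = 0.9864
d = R·√(Δφ² + q²Δλ²) = 6358·1.81831 = 11561 km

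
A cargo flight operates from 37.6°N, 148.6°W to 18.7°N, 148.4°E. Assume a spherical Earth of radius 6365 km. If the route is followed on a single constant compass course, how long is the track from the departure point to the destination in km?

Δψ = ln[tan(π/4+φ₂/2)/tan(π/4+φ₁/2)] = -0.3768;  Δφ = -0.3299 rad,  Δλ = -1.0996 rad
q = Δφ/Δψ = 0.8754
d = R·√(Δφ² + q²Δλ²) = 6365·1.01750 = 6476 km

6476 km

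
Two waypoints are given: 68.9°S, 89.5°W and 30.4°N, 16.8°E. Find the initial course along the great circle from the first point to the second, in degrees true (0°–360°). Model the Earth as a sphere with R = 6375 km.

N = sin Δλ·cos φ₂ = +0.8278;  D = cos φ₁ sin φ₂ − sin φ₁ cos φ₂ cos Δλ = -0.0437
initial course = atan2(N, D) = 93.02°

93.0°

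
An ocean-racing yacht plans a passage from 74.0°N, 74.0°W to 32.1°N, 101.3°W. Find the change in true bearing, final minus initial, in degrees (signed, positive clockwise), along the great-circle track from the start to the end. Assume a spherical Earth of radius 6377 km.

Initial bearing θ₁ = atan2(sin Δλ cos φ₂, cos φ₁ sin φ₂ − sin φ₁ cos φ₂ cos Δλ) = 213.95°
Final bearing θ₂ = (initial bearing from the destination back to the start) + 180° = 190.47°
Δθ = θ₂ − θ₁ = -23.5°

-23.5°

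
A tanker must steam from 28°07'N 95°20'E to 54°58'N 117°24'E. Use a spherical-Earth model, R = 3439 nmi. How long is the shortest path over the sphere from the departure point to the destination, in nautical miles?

Haversine: a = sin²(Δφ/2)+cos φ₁ cos φ₂ sin²(Δλ/2) = 0.07245;  σ = 2·atan2(√a,√(1−a))
σ = 31.229° → d = Rσ = 3439·0.54505 = 1874 nmi

1874 nmi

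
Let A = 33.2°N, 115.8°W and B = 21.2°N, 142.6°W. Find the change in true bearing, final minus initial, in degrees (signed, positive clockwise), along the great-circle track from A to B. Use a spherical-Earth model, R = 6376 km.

-12.5°

Initial bearing θ₁ = atan2(sin Δλ cos φ₂, cos φ₁ sin φ₂ − sin φ₁ cos φ₂ cos Δλ) = 249.99°
Final bearing θ₂ = (initial bearing from the destination back to the start) + 180° = 237.49°
Δθ = θ₂ − θ₁ = -12.5°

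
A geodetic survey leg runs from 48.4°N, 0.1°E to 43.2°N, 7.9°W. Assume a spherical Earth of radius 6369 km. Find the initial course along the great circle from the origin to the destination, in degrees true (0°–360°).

θ = atan2( sin Δλ·cos φ₂ ,  cos φ₁ sin φ₂ − sin φ₁ cos φ₂ cos Δλ )
  = atan2(-0.1015, -0.0853) = 229.93°

229.9°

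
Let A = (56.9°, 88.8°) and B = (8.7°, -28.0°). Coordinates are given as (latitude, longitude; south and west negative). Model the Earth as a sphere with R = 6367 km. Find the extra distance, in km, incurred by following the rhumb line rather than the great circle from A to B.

Great circle: cos σ = sin φ₁ sin φ₂ + cos φ₁ cos φ₂ cos Δλ,  σ = 1.6877 rad → d_gc = 10745.8 km
Rhumb line: Δψ = -1.0610, q = Δφ/Δψ = 0.7928, d_rh = R√(Δφ²+q²Δλ²) = 11601.2 km
Excess = 11601.2 − 10745.8 = 855.4 ≈ 855 km

855 km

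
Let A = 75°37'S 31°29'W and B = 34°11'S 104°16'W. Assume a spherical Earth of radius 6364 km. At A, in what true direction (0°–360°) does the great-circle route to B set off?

277.0°

N = sin Δλ·cos φ₂ = -0.7902;  D = cos φ₁ sin φ₂ − sin φ₁ cos φ₂ cos Δλ = +0.0976
initial course = atan2(N, D) = 277.04°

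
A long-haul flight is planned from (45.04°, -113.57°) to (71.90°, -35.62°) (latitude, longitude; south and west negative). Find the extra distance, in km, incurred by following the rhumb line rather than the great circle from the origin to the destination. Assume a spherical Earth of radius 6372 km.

298 km

Great circle: cos σ = sin φ₁ sin φ₂ + cos φ₁ cos φ₂ cos Δλ,  σ = 0.7693 rad → d_gc = 4901.8 km
Rhumb line: Δψ = +0.9547, q = Δφ/Δψ = 0.4910, d_rh = R√(Δφ²+q²Δλ²) = 5200.2 km
Excess = 5200.2 − 4901.8 = 298.4 ≈ 298 km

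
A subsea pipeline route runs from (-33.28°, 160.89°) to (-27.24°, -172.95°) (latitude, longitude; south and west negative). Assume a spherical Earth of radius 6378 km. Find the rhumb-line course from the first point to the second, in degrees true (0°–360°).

75.0°

Δψ = ln[tan(π/4+φ₂/2)/tan(π/4+φ₁/2)] = +0.1221
Δλ = +0.4566 rad (taken the short way round)
course = atan2(Δλ, Δψ) = 75.02°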